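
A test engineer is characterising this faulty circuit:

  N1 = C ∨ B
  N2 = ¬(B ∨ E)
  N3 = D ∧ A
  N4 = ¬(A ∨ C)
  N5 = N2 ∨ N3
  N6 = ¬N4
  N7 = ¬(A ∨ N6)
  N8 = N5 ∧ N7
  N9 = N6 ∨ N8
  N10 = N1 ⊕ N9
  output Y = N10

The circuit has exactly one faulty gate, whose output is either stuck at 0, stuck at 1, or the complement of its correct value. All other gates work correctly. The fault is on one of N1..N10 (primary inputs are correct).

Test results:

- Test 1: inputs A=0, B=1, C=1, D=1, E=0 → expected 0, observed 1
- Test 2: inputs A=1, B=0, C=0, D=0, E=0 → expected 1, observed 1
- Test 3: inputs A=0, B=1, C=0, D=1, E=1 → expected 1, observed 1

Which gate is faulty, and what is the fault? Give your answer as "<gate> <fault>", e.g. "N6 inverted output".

Fault-free values for test 1 (A=0, B=1, C=1, D=1, E=0): N1=1, N2=0, N3=0, N4=0, N5=0, N6=1, N7=0, N8=0, N9=1, N10=0, giving Y=0. Observed 1.
Test 1: faults giving observed 1 are {N1 stuck-at-0, N1 inverted output, N4 stuck-at-1, N4 inverted output, N6 stuck-at-0, N6 inverted output, N9 stuck-at-0, N9 inverted output, N10 stuck-at-1, N10 inverted output}.
Test 2 (A=1, B=0, C=0, D=0, E=0): fault-free N1=0, N2=1, N3=0, N4=0, N5=1, N6=1, N7=0, N8=0, N9=1, N10=1 → 1; observed 1. Eliminates N1 inverted output, N4 stuck-at-1, N4 inverted output, N6 stuck-at-0, N6 inverted output, N9 stuck-at-0, N9 inverted output, N10 inverted output.
Test 3 (A=0, B=1, C=0, D=1, E=1): fault-free N1=1, N2=0, N3=0, N4=1, N5=0, N6=0, N7=1, N8=0, N9=0, N10=1 → 1; observed 1. Eliminates N1 stuck-at-0.
Only N10 stuck-at-1 is consistent with every test.

N10 stuck-at-1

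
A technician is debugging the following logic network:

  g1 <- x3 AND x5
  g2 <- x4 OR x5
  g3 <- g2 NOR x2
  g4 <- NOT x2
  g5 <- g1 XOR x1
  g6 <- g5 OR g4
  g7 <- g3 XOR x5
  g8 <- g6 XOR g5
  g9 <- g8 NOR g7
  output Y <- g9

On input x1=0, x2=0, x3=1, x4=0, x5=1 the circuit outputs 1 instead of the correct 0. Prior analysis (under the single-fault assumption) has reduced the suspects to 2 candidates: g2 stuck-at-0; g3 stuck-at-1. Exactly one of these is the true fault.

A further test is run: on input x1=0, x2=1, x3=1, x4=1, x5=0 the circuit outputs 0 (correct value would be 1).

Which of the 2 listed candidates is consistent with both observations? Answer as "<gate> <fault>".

Evaluate each candidate on input x1=0, x2=1, x3=1, x4=1, x5=0:
  g2 stuck-at-0: g1=0, g2=0 [stuck-at-0], g3=0, g4=0, g5=0, g6=0, g7=0, g8=0, g9=1 → 1 — eliminated
  g3 stuck-at-1: g1=0, g2=1, g3=1 [stuck-at-1], g4=0, g5=0, g6=0, g7=1, g8=0, g9=0 → 0 — matches
Only g3 stuck-at-1 reproduces the observed 0.

g3 stuck-at-1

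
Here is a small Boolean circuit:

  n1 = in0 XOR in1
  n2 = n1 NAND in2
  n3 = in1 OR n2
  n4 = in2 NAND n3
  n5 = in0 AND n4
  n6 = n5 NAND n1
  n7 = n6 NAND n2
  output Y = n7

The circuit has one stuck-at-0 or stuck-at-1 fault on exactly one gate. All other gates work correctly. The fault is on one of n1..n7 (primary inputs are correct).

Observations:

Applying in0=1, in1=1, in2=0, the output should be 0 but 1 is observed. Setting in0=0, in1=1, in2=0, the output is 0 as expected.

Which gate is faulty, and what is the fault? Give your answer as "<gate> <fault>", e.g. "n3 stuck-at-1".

n1 stuck-at-1

Fault-free values for test 1 (in0=1, in1=1, in2=0): n1=0, n2=1, n3=1, n4=1, n5=1, n6=1, n7=0, giving Y=0. Observed 1.
Test 1: faults giving observed 1 are {n1 stuck-at-1, n2 stuck-at-0, n6 stuck-at-0, n7 stuck-at-1}.
Test 2 (in0=0, in1=1, in2=0): fault-free n1=1, n2=1, n3=1, n4=1, n5=0, n6=1, n7=0 → 0; observed 0. Eliminates n2 stuck-at-0, n6 stuck-at-0, n7 stuck-at-1.
Only n1 stuck-at-1 is consistent with every test.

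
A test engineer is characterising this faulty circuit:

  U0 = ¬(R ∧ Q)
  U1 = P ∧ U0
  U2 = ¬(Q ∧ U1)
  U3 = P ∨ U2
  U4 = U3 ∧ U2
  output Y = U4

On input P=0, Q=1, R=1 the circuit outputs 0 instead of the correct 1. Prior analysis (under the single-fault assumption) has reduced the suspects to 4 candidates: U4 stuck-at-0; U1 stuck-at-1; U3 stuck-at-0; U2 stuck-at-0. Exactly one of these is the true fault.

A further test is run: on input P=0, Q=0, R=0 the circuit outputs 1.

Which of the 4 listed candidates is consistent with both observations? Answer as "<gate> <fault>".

U1 stuck-at-1

Evaluate each candidate on input P=0, Q=0, R=0:
  U4 stuck-at-0: U0=1, U1=0, U2=1, U3=1, U4=0 [stuck-at-0] → 0 — eliminated
  U1 stuck-at-1: U0=1, U1=1 [stuck-at-1], U2=1, U3=1, U4=1 → 1 — matches
  U3 stuck-at-0: U0=1, U1=0, U2=1, U3=0 [stuck-at-0], U4=0 → 0 — eliminated
  U2 stuck-at-0: U0=1, U1=0, U2=0 [stuck-at-0], U3=0, U4=0 → 0 — eliminated
Only U1 stuck-at-1 reproduces the observed 1.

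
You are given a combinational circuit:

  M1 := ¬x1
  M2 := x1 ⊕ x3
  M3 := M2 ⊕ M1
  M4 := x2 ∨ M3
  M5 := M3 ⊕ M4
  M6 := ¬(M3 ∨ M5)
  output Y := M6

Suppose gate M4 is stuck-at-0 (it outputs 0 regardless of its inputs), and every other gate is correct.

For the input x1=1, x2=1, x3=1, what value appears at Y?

Propagate with M4 forced: M1=0, M2=0, M3=0, M4=0 [stuck-at-0], M5=0, M6=1.
So Y = 1. (Without the fault it would be 0.)

1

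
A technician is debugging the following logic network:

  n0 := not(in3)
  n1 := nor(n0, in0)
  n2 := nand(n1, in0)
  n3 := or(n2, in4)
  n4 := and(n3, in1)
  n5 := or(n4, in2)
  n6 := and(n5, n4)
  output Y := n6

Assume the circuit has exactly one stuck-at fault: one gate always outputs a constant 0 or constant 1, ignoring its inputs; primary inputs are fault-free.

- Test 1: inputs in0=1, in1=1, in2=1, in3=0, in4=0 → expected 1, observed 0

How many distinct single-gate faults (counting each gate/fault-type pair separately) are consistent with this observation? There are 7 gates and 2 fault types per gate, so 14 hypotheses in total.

Fault-free: n0=1, n1=0, n2=1, n3=1, n4=1, n5=1, n6=1 → 1. Observed 0.
  n0 stuck-at-0: output 1 ✗
  n0 stuck-at-1: output 1 ✗
  n1 stuck-at-0: output 1 ✗
  n1 stuck-at-1: output 0 ✓
  n2 stuck-at-0: output 0 ✓
  n2 stuck-at-1: output 1 ✗
  n3 stuck-at-0: output 0 ✓
  n3 stuck-at-1: output 1 ✗
  n4 stuck-at-0: output 0 ✓
  n4 stuck-at-1: output 1 ✗
  n5 stuck-at-0: output 0 ✓
  n5 stuck-at-1: output 1 ✗
  n6 stuck-at-0: output 0 ✓
  n6 stuck-at-1: output 1 ✗
Consistent faults: {n1 stuck-at-1, n2 stuck-at-0, n3 stuck-at-0, n4 stuck-at-0, n5 stuck-at-0, n6 stuck-at-0} — 6 in all.

6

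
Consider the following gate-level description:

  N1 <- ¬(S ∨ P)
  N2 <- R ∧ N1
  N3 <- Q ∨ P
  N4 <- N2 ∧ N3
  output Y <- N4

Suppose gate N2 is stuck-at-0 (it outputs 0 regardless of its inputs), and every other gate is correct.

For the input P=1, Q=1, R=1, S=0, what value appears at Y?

0

Propagate with N2 forced: N1=0, N2=0 [stuck-at-0], N3=1, N4=0.
So Y = 0. (Same as the fault-free value — the fault is masked on this input.)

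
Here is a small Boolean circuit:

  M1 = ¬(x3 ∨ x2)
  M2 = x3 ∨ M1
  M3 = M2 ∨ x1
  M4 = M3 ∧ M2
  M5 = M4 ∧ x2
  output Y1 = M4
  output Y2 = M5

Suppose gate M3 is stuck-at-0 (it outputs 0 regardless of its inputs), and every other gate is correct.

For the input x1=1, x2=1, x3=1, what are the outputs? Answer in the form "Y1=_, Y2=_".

Y1=0, Y2=0

Propagate with M3 forced: M1=0, M2=1, M3=0 [stuck-at-0], M4=0, M5=0.
So the outputs are Y1=0, Y2=0. (Without the fault they would be Y1=1, Y2=1.)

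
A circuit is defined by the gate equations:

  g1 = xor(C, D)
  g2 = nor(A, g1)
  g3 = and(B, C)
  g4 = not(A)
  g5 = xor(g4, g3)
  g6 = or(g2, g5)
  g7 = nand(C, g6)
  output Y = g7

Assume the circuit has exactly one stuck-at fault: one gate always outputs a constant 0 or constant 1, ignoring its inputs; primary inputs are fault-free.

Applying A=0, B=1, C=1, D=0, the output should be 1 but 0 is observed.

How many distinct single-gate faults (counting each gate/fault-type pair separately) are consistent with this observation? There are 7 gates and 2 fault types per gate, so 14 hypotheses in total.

Fault-free: g1=1, g2=0, g3=1, g4=1, g5=0, g6=0, g7=1 → 1. Observed 0.
  g1 stuck-at-0: output 0 ✓
  g1 stuck-at-1: output 1 ✗
  g2 stuck-at-0: output 1 ✗
  g2 stuck-at-1: output 0 ✓
  g3 stuck-at-0: output 0 ✓
  g3 stuck-at-1: output 1 ✗
  g4 stuck-at-0: output 0 ✓
  g4 stuck-at-1: output 1 ✗
  g5 stuck-at-0: output 1 ✗
  g5 stuck-at-1: output 0 ✓
  g6 stuck-at-0: output 1 ✗
  g6 stuck-at-1: output 0 ✓
  g7 stuck-at-0: output 0 ✓
  g7 stuck-at-1: output 1 ✗
Consistent faults: {g1 stuck-at-0, g2 stuck-at-1, g3 stuck-at-0, g4 stuck-at-0, g5 stuck-at-1, g6 stuck-at-1, g7 stuck-at-0} — 7 in all.

7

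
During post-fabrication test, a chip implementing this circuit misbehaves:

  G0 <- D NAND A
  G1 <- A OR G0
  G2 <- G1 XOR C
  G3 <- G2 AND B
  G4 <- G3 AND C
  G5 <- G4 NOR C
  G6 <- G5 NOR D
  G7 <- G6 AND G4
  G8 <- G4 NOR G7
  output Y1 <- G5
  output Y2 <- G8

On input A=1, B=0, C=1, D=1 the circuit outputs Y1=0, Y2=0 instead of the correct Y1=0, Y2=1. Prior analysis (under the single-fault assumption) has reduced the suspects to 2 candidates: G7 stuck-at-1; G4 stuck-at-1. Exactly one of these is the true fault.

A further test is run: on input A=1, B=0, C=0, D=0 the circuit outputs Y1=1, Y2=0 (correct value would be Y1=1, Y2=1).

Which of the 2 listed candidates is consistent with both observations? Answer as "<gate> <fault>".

G7 stuck-at-1

Evaluate each candidate on input A=1, B=0, C=0, D=0:
  G7 stuck-at-1: G0=1, G1=1, G2=1, G3=0, G4=0, G5=1, G6=0, G7=1 [stuck-at-1], G8=0 → Y1=1, Y2=0 — matches
  G4 stuck-at-1: G0=1, G1=1, G2=1, G3=0, G4=1 [stuck-at-1], G5=0, G6=1, G7=1, G8=0 → Y1=0, Y2=0 — eliminated
Only G7 stuck-at-1 reproduces the observed Y1=1, Y2=0.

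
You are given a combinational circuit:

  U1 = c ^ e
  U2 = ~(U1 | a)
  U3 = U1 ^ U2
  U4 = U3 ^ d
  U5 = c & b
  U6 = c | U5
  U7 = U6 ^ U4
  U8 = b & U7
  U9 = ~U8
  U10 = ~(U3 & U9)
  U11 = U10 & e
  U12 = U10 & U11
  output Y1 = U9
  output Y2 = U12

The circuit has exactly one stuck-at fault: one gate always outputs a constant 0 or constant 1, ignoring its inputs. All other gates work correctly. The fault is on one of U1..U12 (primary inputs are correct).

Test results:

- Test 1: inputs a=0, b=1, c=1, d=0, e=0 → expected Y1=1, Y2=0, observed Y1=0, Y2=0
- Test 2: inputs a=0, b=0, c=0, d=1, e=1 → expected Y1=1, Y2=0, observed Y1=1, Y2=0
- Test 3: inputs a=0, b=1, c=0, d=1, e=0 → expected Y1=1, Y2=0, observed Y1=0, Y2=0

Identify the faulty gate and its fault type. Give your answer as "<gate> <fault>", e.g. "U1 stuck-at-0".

U7 stuck-at-1

Fault-free values for test 1 (a=0, b=1, c=1, d=0, e=0): U1=1, U2=0, U3=1, U4=1, U5=1, U6=1, U7=0, U8=0, U9=1, U10=0, U11=0, U12=0, giving Y1=1, Y2=0. Observed Y1=0, Y2=0.
Test 1: faults giving observed Y1=0, Y2=0 are {U2 stuck-at-1, U3 stuck-at-0, U4 stuck-at-0, U6 stuck-at-0, U7 stuck-at-1, U8 stuck-at-1, U9 stuck-at-0}.
Test 2 (a=0, b=0, c=0, d=1, e=1): fault-free U1=1, U2=0, U3=1, U4=0, U5=0, U6=0, U7=0, U8=0, U9=1, U10=0, U11=0, U12=0 → Y1=1, Y2=0; observed Y1=1, Y2=0. Eliminates U2 stuck-at-1, U3 stuck-at-0, U8 stuck-at-1, U9 stuck-at-0.
Test 3 (a=0, b=1, c=0, d=1, e=0): fault-free U1=0, U2=1, U3=1, U4=0, U5=0, U6=0, U7=0, U8=0, U9=1, U10=0, U11=0, U12=0 → Y1=1, Y2=0; observed Y1=0, Y2=0. Eliminates U4 stuck-at-0, U6 stuck-at-0.
Only U7 stuck-at-1 is consistent with every test.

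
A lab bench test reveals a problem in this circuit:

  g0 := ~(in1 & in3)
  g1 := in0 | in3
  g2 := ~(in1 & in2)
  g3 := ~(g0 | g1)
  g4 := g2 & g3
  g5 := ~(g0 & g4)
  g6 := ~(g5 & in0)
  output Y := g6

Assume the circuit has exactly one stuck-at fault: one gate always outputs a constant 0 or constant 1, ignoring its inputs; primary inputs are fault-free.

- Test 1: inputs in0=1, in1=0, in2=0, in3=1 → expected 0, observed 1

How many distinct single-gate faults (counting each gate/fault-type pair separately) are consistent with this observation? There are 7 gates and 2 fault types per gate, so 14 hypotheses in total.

4

Fault-free: g0=1, g1=1, g2=1, g3=0, g4=0, g5=1, g6=0 → 0. Observed 1.
  g0 stuck-at-0: output 0 ✗
  g0 stuck-at-1: output 0 ✗
  g1 stuck-at-0: output 0 ✗
  g1 stuck-at-1: output 0 ✗
  g2 stuck-at-0: output 0 ✗
  g2 stuck-at-1: output 0 ✗
  g3 stuck-at-0: output 0 ✗
  g3 stuck-at-1: output 1 ✓
  g4 stuck-at-0: output 0 ✗
  g4 stuck-at-1: output 1 ✓
  g5 stuck-at-0: output 1 ✓
  g5 stuck-at-1: output 0 ✗
  g6 stuck-at-0: output 0 ✗
  g6 stuck-at-1: output 1 ✓
Consistent faults: {g3 stuck-at-1, g4 stuck-at-1, g5 stuck-at-0, g6 stuck-at-1} — 4 in all.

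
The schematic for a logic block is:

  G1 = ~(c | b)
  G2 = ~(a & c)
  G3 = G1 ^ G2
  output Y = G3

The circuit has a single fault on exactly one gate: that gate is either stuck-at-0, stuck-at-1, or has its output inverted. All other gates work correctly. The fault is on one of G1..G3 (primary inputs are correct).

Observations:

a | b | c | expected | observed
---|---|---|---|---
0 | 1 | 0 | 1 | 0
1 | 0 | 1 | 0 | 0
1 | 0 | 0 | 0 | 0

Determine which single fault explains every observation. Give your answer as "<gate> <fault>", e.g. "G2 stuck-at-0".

Fault-free values for test 1 (a=0, b=1, c=0): G1=0, G2=1, G3=1, giving Y=1. Observed 0.
Test 1: faults giving observed 0 are {G1 stuck-at-1, G1 inverted output, G2 stuck-at-0, G2 inverted output, G3 stuck-at-0, G3 inverted output}.
Test 2 (a=1, b=0, c=1): fault-free G1=0, G2=0, G3=0 → 0; observed 0. Eliminates G1 stuck-at-1, G1 inverted output, G2 inverted output, G3 inverted output.
Test 3 (a=1, b=0, c=0): fault-free G1=1, G2=1, G3=0 → 0; observed 0. Eliminates G2 stuck-at-0.
Only G3 stuck-at-0 is consistent with every test.

G3 stuck-at-0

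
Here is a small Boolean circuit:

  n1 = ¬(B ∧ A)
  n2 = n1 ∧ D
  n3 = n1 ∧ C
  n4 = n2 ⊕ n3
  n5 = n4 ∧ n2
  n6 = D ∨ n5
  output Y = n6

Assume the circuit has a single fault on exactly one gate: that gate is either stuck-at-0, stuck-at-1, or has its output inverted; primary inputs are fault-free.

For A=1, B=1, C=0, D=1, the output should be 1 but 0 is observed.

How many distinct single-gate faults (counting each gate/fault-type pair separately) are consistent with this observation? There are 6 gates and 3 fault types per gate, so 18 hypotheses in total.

Fault-free: n1=0, n2=0, n3=0, n4=0, n5=0, n6=1 → 1. Observed 0.
  n1: none of the 3 fault types match ✗
  n2: none of the 3 fault types match ✗
  n3: none of the 3 fault types match ✗
  n4: none of the 3 fault types match ✗
  n5: none of the 3 fault types match ✗
  n6: stuck-at-0, inverted output ✓; others ✗
Consistent faults: {n6 stuck-at-0, n6 inverted output} — 2 in all.

2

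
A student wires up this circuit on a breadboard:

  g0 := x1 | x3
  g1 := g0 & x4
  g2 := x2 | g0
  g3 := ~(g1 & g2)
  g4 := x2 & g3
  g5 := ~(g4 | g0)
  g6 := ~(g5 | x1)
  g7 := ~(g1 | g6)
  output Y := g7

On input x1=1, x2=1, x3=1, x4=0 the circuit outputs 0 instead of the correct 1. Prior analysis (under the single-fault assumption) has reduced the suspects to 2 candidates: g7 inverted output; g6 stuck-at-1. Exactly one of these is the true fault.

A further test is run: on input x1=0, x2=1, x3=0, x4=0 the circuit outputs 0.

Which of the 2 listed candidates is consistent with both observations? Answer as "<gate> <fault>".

Evaluate each candidate on input x1=0, x2=1, x3=0, x4=0:
  g7 inverted output: g0=0, g1=0, g2=1, g3=1, g4=1, g5=0, g6=1, g7=1 [inverted output] → 1 — eliminated
  g6 stuck-at-1: g0=0, g1=0, g2=1, g3=1, g4=1, g5=0, g6=1 [stuck-at-1], g7=0 → 0 — matches
Only g6 stuck-at-1 reproduces the observed 0.

g6 stuck-at-1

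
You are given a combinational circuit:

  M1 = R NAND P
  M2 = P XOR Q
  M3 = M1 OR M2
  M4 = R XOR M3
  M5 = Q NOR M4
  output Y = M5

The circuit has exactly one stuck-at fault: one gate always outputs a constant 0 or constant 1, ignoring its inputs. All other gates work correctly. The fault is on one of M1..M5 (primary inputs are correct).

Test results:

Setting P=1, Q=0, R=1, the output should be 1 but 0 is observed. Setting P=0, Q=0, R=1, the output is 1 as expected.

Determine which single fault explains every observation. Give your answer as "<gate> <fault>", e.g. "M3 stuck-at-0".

Fault-free values for test 1 (P=1, Q=0, R=1): M1=0, M2=1, M3=1, M4=0, M5=1, giving Y=1. Observed 0.
Test 1: faults giving observed 0 are {M2 stuck-at-0, M3 stuck-at-0, M4 stuck-at-1, M5 stuck-at-0}.
Test 2 (P=0, Q=0, R=1): fault-free M1=1, M2=0, M3=1, M4=0, M5=1 → 1; observed 1. Eliminates M3 stuck-at-0, M4 stuck-at-1, M5 stuck-at-0.
Only M2 stuck-at-0 is consistent with every test.

M2 stuck-at-0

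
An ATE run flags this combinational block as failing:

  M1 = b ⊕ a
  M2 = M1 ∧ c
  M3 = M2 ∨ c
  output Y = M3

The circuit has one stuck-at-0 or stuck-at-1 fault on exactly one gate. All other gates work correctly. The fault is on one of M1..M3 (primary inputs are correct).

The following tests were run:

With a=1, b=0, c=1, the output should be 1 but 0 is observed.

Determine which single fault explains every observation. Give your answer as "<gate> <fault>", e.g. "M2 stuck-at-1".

M3 stuck-at-0

Fault-free values for test 1 (a=1, b=0, c=1): M1=1, M2=1, M3=1, giving Y=1. Observed 0.
Test 1: faults giving observed 0 are {M3 stuck-at-0}.
Only M3 stuck-at-0 is consistent with every test.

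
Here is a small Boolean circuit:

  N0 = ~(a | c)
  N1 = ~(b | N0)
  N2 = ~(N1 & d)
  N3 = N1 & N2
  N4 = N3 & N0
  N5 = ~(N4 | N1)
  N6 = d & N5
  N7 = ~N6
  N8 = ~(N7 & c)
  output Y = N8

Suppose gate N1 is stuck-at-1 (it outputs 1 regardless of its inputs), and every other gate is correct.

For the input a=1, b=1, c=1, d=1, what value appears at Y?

0

Propagate with N1 forced: N0=0, N1=1 [stuck-at-1], N2=0, N3=0, N4=0, N5=0, N6=0, N7=1, N8=0.
So Y = 0. (Without the fault it would be 1.)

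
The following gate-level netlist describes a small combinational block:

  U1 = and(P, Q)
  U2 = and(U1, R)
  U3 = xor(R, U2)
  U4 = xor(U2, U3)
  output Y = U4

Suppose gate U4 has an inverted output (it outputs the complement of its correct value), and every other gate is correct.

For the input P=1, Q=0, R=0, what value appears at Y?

1

Propagate with U4 forced: U1=0, U2=0, U3=0, U4=1 [inverted output].
So Y = 1. (Without the fault it would be 0.)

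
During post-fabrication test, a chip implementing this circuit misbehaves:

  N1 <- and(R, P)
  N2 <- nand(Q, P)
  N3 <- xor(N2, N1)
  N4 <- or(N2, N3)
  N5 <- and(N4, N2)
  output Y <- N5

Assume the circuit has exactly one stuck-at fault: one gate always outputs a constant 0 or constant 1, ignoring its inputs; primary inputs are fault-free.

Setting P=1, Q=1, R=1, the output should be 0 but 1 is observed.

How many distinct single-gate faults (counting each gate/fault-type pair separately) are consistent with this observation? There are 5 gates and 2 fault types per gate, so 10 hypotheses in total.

Fault-free: N1=1, N2=0, N3=1, N4=1, N5=0 → 0. Observed 1.
  N1 stuck-at-0: output 0 ✗
  N1 stuck-at-1: output 0 ✗
  N2 stuck-at-0: output 0 ✗
  N2 stuck-at-1: output 1 ✓
  N3 stuck-at-0: output 0 ✗
  N3 stuck-at-1: output 0 ✗
  N4 stuck-at-0: output 0 ✗
  N4 stuck-at-1: output 0 ✗
  N5 stuck-at-0: output 0 ✗
  N5 stuck-at-1: output 1 ✓
Consistent faults: {N2 stuck-at-1, N5 stuck-at-1} — 2 in all.

2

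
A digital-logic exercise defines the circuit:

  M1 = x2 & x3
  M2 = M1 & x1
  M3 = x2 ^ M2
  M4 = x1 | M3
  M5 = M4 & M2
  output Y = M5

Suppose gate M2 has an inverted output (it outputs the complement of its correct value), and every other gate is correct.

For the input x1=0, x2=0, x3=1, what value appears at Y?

Propagate with M2 forced: M1=0, M2=1 [inverted output], M3=1, M4=1, M5=1.
So Y = 1. (Without the fault it would be 0.)

1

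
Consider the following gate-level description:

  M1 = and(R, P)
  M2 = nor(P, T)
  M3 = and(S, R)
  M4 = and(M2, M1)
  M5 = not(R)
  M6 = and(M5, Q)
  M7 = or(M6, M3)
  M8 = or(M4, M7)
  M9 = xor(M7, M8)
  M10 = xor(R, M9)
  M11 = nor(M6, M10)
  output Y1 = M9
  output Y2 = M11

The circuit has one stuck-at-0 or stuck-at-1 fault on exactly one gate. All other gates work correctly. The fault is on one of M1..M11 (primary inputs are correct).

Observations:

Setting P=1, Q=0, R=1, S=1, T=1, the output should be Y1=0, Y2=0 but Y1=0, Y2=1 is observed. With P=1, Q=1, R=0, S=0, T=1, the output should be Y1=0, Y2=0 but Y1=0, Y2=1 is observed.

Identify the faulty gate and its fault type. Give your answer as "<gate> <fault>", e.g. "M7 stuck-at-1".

Fault-free values for test 1 (P=1, Q=0, R=1, S=1, T=1): M1=1, M2=0, M3=1, M4=0, M5=0, M6=0, M7=1, M8=1, M9=0, M10=1, M11=0, giving Y1=0, Y2=0. Observed Y1=0, Y2=1.
Test 1: faults giving observed Y1=0, Y2=1 are {M10 stuck-at-0, M11 stuck-at-1}.
Test 2 (P=1, Q=1, R=0, S=0, T=1): fault-free M1=0, M2=0, M3=0, M4=0, M5=1, M6=1, M7=1, M8=1, M9=0, M10=0, M11=0 → Y1=0, Y2=0; observed Y1=0, Y2=1. Eliminates M10 stuck-at-0.
Only M11 stuck-at-1 is consistent with every test.

M11 stuck-at-1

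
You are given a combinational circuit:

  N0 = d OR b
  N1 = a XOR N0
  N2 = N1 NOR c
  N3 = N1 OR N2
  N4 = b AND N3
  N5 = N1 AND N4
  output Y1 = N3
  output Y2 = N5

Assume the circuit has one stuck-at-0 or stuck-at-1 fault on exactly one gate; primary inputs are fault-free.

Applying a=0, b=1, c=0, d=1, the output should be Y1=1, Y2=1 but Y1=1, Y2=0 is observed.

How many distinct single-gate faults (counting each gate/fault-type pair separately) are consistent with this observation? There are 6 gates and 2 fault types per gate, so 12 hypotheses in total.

Fault-free: N0=1, N1=1, N2=0, N3=1, N4=1, N5=1 → Y1=1, Y2=1. Observed Y1=1, Y2=0.
  N0 stuck-at-0: output Y1=1, Y2=0 ✓
  N0 stuck-at-1: output Y1=1, Y2=1 ✗
  N1 stuck-at-0: output Y1=1, Y2=0 ✓
  N1 stuck-at-1: output Y1=1, Y2=1 ✗
  N2 stuck-at-0: output Y1=1, Y2=1 ✗
  N2 stuck-at-1: output Y1=1, Y2=1 ✗
  N3 stuck-at-0: output Y1=0, Y2=0 ✗
  N3 stuck-at-1: output Y1=1, Y2=1 ✗
  N4 stuck-at-0: output Y1=1, Y2=0 ✓
  N4 stuck-at-1: output Y1=1, Y2=1 ✗
  N5 stuck-at-0: output Y1=1, Y2=0 ✓
  N5 stuck-at-1: output Y1=1, Y2=1 ✗
Consistent faults: {N0 stuck-at-0, N1 stuck-at-0, N4 stuck-at-0, N5 stuck-at-0} — 4 in all.

4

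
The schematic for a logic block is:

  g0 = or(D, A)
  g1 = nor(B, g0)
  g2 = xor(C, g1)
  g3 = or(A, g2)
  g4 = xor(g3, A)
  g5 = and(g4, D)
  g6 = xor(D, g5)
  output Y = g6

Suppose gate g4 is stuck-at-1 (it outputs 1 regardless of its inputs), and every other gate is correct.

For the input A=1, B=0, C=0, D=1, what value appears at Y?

Propagate with g4 forced: g0=1, g1=0, g2=0, g3=1, g4=1 [stuck-at-1], g5=1, g6=0.
So Y = 0. (Without the fault it would be 1.)

0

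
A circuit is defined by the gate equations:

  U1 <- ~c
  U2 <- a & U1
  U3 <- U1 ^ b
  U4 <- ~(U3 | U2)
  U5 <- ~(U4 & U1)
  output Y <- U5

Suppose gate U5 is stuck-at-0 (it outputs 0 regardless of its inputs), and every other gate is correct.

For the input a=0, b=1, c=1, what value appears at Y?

Propagate with U5 forced: U1=0, U2=0, U3=1, U4=0, U5=0 [stuck-at-0].
So Y = 0. (Without the fault it would be 1.)

0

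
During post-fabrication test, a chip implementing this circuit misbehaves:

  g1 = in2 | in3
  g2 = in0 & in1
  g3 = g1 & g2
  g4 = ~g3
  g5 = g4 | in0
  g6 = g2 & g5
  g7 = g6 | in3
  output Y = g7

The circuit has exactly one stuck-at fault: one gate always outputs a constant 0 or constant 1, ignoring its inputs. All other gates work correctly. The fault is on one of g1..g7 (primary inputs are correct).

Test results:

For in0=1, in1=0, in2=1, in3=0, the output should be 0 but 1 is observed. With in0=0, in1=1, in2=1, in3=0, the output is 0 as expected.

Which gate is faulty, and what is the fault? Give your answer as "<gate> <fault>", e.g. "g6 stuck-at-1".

g2 stuck-at-1

Fault-free values for test 1 (in0=1, in1=0, in2=1, in3=0): g1=1, g2=0, g3=0, g4=1, g5=1, g6=0, g7=0, giving Y=0. Observed 1.
Test 1: faults giving observed 1 are {g2 stuck-at-1, g6 stuck-at-1, g7 stuck-at-1}.
Test 2 (in0=0, in1=1, in2=1, in3=0): fault-free g1=1, g2=0, g3=0, g4=1, g5=1, g6=0, g7=0 → 0; observed 0. Eliminates g6 stuck-at-1, g7 stuck-at-1.
Only g2 stuck-at-1 is consistent with every test.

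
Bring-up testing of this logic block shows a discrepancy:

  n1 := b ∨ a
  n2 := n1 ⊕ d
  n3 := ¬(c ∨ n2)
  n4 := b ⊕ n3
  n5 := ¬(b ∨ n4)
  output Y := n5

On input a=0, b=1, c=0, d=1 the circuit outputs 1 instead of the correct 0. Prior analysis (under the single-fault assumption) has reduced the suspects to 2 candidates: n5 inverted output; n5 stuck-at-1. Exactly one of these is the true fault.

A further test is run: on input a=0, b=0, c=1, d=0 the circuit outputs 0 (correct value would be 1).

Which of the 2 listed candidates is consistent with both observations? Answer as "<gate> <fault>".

Evaluate each candidate on input a=0, b=0, c=1, d=0:
  n5 inverted output: n1=0, n2=0, n3=0, n4=0, n5=0 [inverted output] → 0 — matches
  n5 stuck-at-1: n1=0, n2=0, n3=0, n4=0, n5=1 [stuck-at-1] → 1 — eliminated
Only n5 inverted output reproduces the observed 0.

n5 inverted output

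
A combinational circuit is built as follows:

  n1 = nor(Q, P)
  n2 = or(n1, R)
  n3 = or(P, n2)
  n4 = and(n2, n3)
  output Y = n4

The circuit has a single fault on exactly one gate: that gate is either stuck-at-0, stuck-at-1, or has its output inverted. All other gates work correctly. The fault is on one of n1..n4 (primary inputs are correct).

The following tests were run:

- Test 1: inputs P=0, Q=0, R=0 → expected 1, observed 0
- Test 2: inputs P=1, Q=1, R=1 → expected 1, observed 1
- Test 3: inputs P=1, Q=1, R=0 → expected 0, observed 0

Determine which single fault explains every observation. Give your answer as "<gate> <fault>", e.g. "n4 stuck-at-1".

Fault-free values for test 1 (P=0, Q=0, R=0): n1=1, n2=1, n3=1, n4=1, giving Y=1. Observed 0.
Test 1: faults giving observed 0 are {n1 stuck-at-0, n1 inverted output, n2 stuck-at-0, n2 inverted output, n3 stuck-at-0, n3 inverted output, n4 stuck-at-0, n4 inverted output}.
Test 2 (P=1, Q=1, R=1): fault-free n1=0, n2=1, n3=1, n4=1 → 1; observed 1. Eliminates n2 stuck-at-0, n2 inverted output, n3 stuck-at-0, n3 inverted output, n4 stuck-at-0, n4 inverted output.
Test 3 (P=1, Q=1, R=0): fault-free n1=0, n2=0, n3=1, n4=0 → 0; observed 0. Eliminates n1 inverted output.
Only n1 stuck-at-0 is consistent with every test.

n1 stuck-at-0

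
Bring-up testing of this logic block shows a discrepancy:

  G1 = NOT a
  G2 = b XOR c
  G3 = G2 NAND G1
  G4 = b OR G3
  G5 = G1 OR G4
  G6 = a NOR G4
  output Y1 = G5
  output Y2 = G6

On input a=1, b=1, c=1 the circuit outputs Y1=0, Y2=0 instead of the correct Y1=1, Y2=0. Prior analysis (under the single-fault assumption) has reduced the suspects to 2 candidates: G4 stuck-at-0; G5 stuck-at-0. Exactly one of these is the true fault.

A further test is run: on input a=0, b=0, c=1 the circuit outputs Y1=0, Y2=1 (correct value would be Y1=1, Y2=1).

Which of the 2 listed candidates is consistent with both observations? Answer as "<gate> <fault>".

G5 stuck-at-0

Evaluate each candidate on input a=0, b=0, c=1:
  G4 stuck-at-0: G1=1, G2=1, G3=0, G4=0 [stuck-at-0], G5=1, G6=1 → Y1=1, Y2=1 — eliminated
  G5 stuck-at-0: G1=1, G2=1, G3=0, G4=0, G5=0 [stuck-at-0], G6=1 → Y1=0, Y2=1 — matches
Only G5 stuck-at-0 reproduces the observed Y1=0, Y2=1.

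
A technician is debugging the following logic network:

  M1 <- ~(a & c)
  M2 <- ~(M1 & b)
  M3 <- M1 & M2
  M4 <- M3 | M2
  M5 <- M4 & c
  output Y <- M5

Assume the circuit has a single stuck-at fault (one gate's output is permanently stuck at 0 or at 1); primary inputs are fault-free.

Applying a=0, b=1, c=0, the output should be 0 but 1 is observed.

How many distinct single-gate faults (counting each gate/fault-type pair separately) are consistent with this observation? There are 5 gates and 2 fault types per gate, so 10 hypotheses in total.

Fault-free: M1=1, M2=0, M3=0, M4=0, M5=0 → 0. Observed 1.
  M1 stuck-at-0: output 0 ✗
  M1 stuck-at-1: output 0 ✗
  M2 stuck-at-0: output 0 ✗
  M2 stuck-at-1: output 0 ✗
  M3 stuck-at-0: output 0 ✗
  M3 stuck-at-1: output 0 ✗
  M4 stuck-at-0: output 0 ✗
  M4 stuck-at-1: output 0 ✗
  M5 stuck-at-0: output 0 ✗
  M5 stuck-at-1: output 1 ✓
Consistent faults: {M5 stuck-at-1} — 1 in all.

1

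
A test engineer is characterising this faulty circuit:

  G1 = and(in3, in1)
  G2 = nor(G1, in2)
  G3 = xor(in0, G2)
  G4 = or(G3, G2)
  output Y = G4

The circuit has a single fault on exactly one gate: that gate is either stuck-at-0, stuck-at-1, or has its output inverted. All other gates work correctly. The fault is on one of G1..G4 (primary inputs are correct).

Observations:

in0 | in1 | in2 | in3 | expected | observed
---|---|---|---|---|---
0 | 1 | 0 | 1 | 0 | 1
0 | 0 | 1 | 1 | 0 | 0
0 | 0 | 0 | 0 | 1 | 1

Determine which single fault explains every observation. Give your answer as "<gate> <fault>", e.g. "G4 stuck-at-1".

Fault-free values for test 1 (in0=0, in1=1, in2=0, in3=1): G1=1, G2=0, G3=0, G4=0, giving Y=0. Observed 1.
Test 1: faults giving observed 1 are {G1 stuck-at-0, G1 inverted output, G2 stuck-at-1, G2 inverted output, G3 stuck-at-1, G3 inverted output, G4 stuck-at-1, G4 inverted output}.
Test 2 (in0=0, in1=0, in2=1, in3=1): fault-free G1=0, G2=0, G3=0, G4=0 → 0; observed 0. Eliminates G2 stuck-at-1, G2 inverted output, G3 stuck-at-1, G3 inverted output, G4 stuck-at-1, G4 inverted output.
Test 3 (in0=0, in1=0, in2=0, in3=0): fault-free G1=0, G2=1, G3=1, G4=1 → 1; observed 1. Eliminates G1 inverted output.
Only G1 stuck-at-0 is consistent with every test.

G1 stuck-at-0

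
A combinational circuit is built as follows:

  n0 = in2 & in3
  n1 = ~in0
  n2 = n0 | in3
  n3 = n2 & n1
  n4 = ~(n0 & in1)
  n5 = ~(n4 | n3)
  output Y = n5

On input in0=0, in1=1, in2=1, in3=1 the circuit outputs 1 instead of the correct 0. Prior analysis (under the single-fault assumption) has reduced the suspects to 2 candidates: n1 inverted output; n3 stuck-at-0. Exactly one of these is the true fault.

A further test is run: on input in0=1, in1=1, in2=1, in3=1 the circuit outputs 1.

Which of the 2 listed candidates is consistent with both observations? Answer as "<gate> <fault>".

n3 stuck-at-0

Evaluate each candidate on input in0=1, in1=1, in2=1, in3=1:
  n1 inverted output: n0=1, n1=1 [inverted output], n2=1, n3=1, n4=0, n5=0 → 0 — eliminated
  n3 stuck-at-0: n0=1, n1=0, n2=1, n3=0 [stuck-at-0], n4=0, n5=1 → 1 — matches
Only n3 stuck-at-0 reproduces the observed 1.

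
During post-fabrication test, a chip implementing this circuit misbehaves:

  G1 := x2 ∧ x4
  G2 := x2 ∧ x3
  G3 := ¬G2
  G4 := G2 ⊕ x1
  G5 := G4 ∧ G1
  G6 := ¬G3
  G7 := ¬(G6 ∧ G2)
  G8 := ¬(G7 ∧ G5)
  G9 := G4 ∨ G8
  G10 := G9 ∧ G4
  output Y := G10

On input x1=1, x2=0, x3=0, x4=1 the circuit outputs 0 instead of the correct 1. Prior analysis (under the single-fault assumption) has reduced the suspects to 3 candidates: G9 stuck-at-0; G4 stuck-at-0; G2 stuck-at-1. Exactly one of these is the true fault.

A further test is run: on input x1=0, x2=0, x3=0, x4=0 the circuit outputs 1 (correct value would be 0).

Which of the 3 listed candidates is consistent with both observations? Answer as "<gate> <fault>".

G2 stuck-at-1

Evaluate each candidate on input x1=0, x2=0, x3=0, x4=0:
  G9 stuck-at-0: G1=0, G2=0, G3=1, G4=0, G5=0, G6=0, G7=1, G8=1, G9=0 [stuck-at-0], G10=0 → 0 — eliminated
  G4 stuck-at-0: G1=0, G2=0, G3=1, G4=0 [stuck-at-0], G5=0, G6=0, G7=1, G8=1, G9=1, G10=0 → 0 — eliminated
  G2 stuck-at-1: G1=0, G2=1 [stuck-at-1], G3=0, G4=1, G5=0, G6=1, G7=0, G8=1, G9=1, G10=1 → 1 — matches
Only G2 stuck-at-1 reproduces the observed 1.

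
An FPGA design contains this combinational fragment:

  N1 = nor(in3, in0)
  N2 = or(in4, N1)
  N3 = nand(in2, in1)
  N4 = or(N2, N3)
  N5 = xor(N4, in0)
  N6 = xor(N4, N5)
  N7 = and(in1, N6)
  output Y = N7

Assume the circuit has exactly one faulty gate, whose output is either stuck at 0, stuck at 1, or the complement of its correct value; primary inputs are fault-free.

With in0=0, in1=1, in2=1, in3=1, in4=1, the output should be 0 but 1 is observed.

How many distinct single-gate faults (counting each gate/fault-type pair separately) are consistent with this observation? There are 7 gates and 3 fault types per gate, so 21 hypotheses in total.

Fault-free: N1=0, N2=1, N3=0, N4=1, N5=1, N6=0, N7=0 → 0. Observed 1.
  N1: none of the 3 fault types match ✗
  N2: none of the 3 fault types match ✗
  N3: none of the 3 fault types match ✗
  N4: none of the 3 fault types match ✗
  N5: stuck-at-0, inverted output ✓; others ✗
  N6: stuck-at-1, inverted output ✓; others ✗
  N7: stuck-at-1, inverted output ✓; others ✗
Consistent faults: {N5 stuck-at-0, N5 inverted output, N6 stuck-at-1, N6 inverted output, N7 stuck-at-1, N7 inverted output} — 6 in all.

6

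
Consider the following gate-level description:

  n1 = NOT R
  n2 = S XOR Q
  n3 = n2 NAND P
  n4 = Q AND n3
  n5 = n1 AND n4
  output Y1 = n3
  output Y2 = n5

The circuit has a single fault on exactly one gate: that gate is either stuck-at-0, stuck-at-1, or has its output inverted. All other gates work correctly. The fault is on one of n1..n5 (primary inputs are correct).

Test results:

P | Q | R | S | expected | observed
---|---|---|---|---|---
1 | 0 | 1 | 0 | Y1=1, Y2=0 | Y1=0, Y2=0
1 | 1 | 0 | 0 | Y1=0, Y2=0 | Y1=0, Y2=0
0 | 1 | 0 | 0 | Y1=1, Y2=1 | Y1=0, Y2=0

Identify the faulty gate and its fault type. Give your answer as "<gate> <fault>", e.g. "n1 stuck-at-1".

n3 stuck-at-0

Fault-free values for test 1 (P=1, Q=0, R=1, S=0): n1=0, n2=0, n3=1, n4=0, n5=0, giving Y1=1, Y2=0. Observed Y1=0, Y2=0.
Test 1: faults giving observed Y1=0, Y2=0 are {n2 stuck-at-1, n2 inverted output, n3 stuck-at-0, n3 inverted output}.
Test 2 (P=1, Q=1, R=0, S=0): fault-free n1=1, n2=1, n3=0, n4=0, n5=0 → Y1=0, Y2=0; observed Y1=0, Y2=0. Eliminates n2 inverted output, n3 inverted output.
Test 3 (P=0, Q=1, R=0, S=0): fault-free n1=1, n2=1, n3=1, n4=1, n5=1 → Y1=1, Y2=1; observed Y1=0, Y2=0. Eliminates n2 stuck-at-1.
Only n3 stuck-at-0 is consistent with every test.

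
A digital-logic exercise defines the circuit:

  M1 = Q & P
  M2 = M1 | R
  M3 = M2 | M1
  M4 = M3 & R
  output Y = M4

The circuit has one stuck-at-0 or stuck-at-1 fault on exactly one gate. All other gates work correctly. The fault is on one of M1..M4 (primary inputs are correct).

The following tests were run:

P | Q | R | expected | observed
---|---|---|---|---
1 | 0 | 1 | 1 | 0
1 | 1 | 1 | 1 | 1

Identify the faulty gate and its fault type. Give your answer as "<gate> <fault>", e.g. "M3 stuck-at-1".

M2 stuck-at-0

Fault-free values for test 1 (P=1, Q=0, R=1): M1=0, M2=1, M3=1, M4=1, giving Y=1. Observed 0.
Test 1: faults giving observed 0 are {M2 stuck-at-0, M3 stuck-at-0, M4 stuck-at-0}.
Test 2 (P=1, Q=1, R=1): fault-free M1=1, M2=1, M3=1, M4=1 → 1; observed 1. Eliminates M3 stuck-at-0, M4 stuck-at-0.
Only M2 stuck-at-0 is consistent with every test.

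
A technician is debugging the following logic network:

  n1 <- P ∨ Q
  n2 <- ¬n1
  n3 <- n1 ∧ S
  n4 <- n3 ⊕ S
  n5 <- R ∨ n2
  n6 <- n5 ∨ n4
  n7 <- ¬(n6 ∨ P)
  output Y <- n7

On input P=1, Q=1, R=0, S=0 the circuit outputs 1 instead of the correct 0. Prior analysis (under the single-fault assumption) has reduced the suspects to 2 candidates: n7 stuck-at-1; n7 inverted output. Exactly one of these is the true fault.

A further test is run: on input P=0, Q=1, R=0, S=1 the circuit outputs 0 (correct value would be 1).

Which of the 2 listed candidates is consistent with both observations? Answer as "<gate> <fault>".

n7 inverted output

Evaluate each candidate on input P=0, Q=1, R=0, S=1:
  n7 stuck-at-1: n1=1, n2=0, n3=1, n4=0, n5=0, n6=0, n7=1 [stuck-at-1] → 1 — eliminated
  n7 inverted output: n1=1, n2=0, n3=1, n4=0, n5=0, n6=0, n7=0 [inverted output] → 0 — matches
Only n7 inverted output reproduces the observed 0.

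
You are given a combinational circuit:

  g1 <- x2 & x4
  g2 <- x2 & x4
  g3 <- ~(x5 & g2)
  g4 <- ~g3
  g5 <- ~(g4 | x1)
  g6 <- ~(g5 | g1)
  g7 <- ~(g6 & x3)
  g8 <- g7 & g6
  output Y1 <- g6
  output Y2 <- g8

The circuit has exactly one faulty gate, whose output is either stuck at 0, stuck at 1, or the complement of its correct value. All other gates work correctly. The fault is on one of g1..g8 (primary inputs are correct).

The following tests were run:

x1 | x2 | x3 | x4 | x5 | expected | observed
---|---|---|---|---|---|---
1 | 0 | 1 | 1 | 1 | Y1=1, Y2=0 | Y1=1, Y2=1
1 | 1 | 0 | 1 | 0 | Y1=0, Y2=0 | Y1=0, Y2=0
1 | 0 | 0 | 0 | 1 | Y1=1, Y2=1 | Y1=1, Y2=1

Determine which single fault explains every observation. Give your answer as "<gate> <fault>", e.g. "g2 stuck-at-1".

g7 stuck-at-1

Fault-free values for test 1 (x1=1, x2=0, x3=1, x4=1, x5=1): g1=0, g2=0, g3=1, g4=0, g5=0, g6=1, g7=0, g8=0, giving Y1=1, Y2=0. Observed Y1=1, Y2=1.
Test 1: faults giving observed Y1=1, Y2=1 are {g7 stuck-at-1, g7 inverted output, g8 stuck-at-1, g8 inverted output}.
Test 2 (x1=1, x2=1, x3=0, x4=1, x5=0): fault-free g1=1, g2=1, g3=1, g4=0, g5=0, g6=0, g7=1, g8=0 → Y1=0, Y2=0; observed Y1=0, Y2=0. Eliminates g8 stuck-at-1, g8 inverted output.
Test 3 (x1=1, x2=0, x3=0, x4=0, x5=1): fault-free g1=0, g2=0, g3=1, g4=0, g5=0, g6=1, g7=1, g8=1 → Y1=1, Y2=1; observed Y1=1, Y2=1. Eliminates g7 inverted output.
Only g7 stuck-at-1 is consistent with every test.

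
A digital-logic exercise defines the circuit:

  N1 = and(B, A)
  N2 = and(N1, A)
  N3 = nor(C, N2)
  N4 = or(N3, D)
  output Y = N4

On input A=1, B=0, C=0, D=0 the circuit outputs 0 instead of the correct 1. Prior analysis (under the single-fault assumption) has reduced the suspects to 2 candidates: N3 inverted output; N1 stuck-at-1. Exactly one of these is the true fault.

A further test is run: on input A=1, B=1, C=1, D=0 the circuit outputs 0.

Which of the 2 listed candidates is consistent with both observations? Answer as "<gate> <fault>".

N1 stuck-at-1

Evaluate each candidate on input A=1, B=1, C=1, D=0:
  N3 inverted output: N1=1, N2=1, N3=1 [inverted output], N4=1 → 1 — eliminated
  N1 stuck-at-1: N1=1 [stuck-at-1], N2=1, N3=0, N4=0 → 0 — matches
Only N1 stuck-at-1 reproduces the observed 0.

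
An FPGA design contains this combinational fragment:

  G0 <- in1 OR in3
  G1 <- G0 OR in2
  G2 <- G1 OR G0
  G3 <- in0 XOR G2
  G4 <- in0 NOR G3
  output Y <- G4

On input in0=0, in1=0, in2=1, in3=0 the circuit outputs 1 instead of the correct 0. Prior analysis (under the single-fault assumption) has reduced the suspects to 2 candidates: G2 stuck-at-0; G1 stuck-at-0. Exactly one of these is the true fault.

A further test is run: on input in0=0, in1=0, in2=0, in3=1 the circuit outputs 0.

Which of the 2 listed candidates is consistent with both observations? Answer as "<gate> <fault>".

G1 stuck-at-0

Evaluate each candidate on input in0=0, in1=0, in2=0, in3=1:
  G2 stuck-at-0: G0=1, G1=1, G2=0 [stuck-at-0], G3=0, G4=1 → 1 — eliminated
  G1 stuck-at-0: G0=1, G1=0 [stuck-at-0], G2=1, G3=1, G4=0 → 0 — matches
Only G1 stuck-at-0 reproduces the observed 0.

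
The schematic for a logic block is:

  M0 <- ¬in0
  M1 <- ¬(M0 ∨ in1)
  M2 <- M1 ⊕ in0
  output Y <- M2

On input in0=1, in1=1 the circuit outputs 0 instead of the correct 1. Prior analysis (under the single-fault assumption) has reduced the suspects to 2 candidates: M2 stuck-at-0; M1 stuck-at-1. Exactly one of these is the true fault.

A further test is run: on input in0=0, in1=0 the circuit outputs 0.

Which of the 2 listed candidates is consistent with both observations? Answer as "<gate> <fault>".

Evaluate each candidate on input in0=0, in1=0:
  M2 stuck-at-0: M0=1, M1=0, M2=0 [stuck-at-0] → 0 — matches
  M1 stuck-at-1: M0=1, M1=1 [stuck-at-1], M2=1 → 1 — eliminated
Only M2 stuck-at-0 reproduces the observed 0.

M2 stuck-at-0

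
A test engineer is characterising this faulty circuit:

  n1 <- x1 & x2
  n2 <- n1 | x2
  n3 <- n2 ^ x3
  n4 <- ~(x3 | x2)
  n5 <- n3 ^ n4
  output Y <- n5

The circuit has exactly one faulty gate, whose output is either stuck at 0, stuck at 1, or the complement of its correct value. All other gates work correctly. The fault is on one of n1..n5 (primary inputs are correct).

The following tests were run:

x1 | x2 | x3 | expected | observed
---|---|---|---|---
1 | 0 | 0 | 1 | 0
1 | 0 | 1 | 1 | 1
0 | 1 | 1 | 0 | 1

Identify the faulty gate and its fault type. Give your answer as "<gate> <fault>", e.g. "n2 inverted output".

n3 stuck-at-1

Fault-free values for test 1 (x1=1, x2=0, x3=0): n1=0, n2=0, n3=0, n4=1, n5=1, giving Y=1. Observed 0.
Test 1: faults giving observed 0 are {n1 stuck-at-1, n1 inverted output, n2 stuck-at-1, n2 inverted output, n3 stuck-at-1, n3 inverted output, n4 stuck-at-0, n4 inverted output, n5 stuck-at-0, n5 inverted output}.
Test 2 (x1=1, x2=0, x3=1): fault-free n1=0, n2=0, n3=1, n4=0, n5=1 → 1; observed 1. Eliminates n1 stuck-at-1, n1 inverted output, n2 stuck-at-1, n2 inverted output, n3 inverted output, n4 inverted output, n5 stuck-at-0, n5 inverted output.
Test 3 (x1=0, x2=1, x3=1): fault-free n1=0, n2=1, n3=0, n4=0, n5=0 → 0; observed 1. Eliminates n4 stuck-at-0.
Only n3 stuck-at-1 is consistent with every test.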